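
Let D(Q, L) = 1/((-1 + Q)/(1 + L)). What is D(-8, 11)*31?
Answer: -124/3 ≈ -41.333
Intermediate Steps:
D(Q, L) = (1 + L)/(-1 + Q) (D(Q, L) = 1/((-1 + Q)/(1 + L)) = (1 + L)/(-1 + Q))
D(-8, 11)*31 = ((1 + 11)/(-1 - 8))*31 = (12/(-9))*31 = -⅑*12*31 = -4/3*31 = -124/3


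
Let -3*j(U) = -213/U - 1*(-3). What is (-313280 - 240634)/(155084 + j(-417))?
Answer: -115491069/32334770 ≈ -3.5717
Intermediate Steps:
j(U) = -1 + 71/U (j(U) = -(-213/U - 1*(-3))/3 = -(-213/U + 3)/3 = -(3 - 213/U)/3 = -1 + 71/U)
(-313280 - 240634)/(155084 + j(-417)) = (-313280 - 240634)/(155084 + (71 - 1*(-417))/(-417)) = -553914/(155084 - (71 + 417)/417) = -553914/(155084 - 1/417*488) = -553914/(155084 - 488/417) = -553914/64669540/417 = -553914*417/64669540 = -115491069/32334770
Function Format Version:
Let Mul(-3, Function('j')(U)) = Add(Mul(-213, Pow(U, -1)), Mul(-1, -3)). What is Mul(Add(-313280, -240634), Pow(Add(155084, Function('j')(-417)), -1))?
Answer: Rational(-115491069, 32334770) ≈ -3.5717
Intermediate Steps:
Function('j')(U) = Add(-1, Mul(71, Pow(U, -1))) (Function('j')(U) = Mul(Rational(-1, 3), Add(Mul(-213, Pow(U, -1)), Mul(-1, -3))) = Mul(Rational(-1, 3), Add(Mul(-213, Pow(U, -1)), 3)) = Mul(Rational(-1, 3), Add(3, Mul(-213, Pow(U, -1)))) = Add(-1, Mul(71, Pow(U, -1))))
Mul(Add(-313280, -240634), Pow(Add(155084, Function('j')(-417)), -1)) = Mul(Add(-313280, -240634), Pow(Add(155084, Mul(Pow(-417, -1), Add(71, Mul(-1, -417)))), -1)) = Mul(-553914, Pow(Add(155084, Mul(Rational(-1, 417), Add(71, 417))), -1)) = Mul(-553914, Pow(Add(155084, Mul(Rational(-1, 417), 488)), -1)) = Mul(-553914, Pow(Add(155084, Rational(-488, 417)), -1)) = Mul(-553914, Pow(Rational(64669540, 417), -1)) = Mul(-553914, Rational(417, 64669540)) = Rational(-115491069, 32334770)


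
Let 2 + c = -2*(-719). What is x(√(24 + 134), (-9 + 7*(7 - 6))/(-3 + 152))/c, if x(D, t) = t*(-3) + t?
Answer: 1/53491 ≈ 1.8695e-5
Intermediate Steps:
c = 1436 (c = -2 - 2*(-719) = -2 + 1438 = 1436)
x(D, t) = -2*t (x(D, t) = -3*t + t = -2*t)
x(√(24 + 134), (-9 + 7*(7 - 6))/(-3 + 152))/c = -2*(-9 + 7*(7 - 6))/(-3 + 152)/1436 = -2*(-9 + 7*1)/149*(1/1436) = -2*(-9 + 7)/149*(1/1436) = -(-4)/149*(1/1436) = -2*(-2/149)*(1/1436) = (4/149)*(1/1436) = 1/53491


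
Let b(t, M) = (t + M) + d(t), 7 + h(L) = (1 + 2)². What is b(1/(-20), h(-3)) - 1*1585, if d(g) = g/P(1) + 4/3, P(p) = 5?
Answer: -237259/150 ≈ -1581.7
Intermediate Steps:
h(L) = 2 (h(L) = -7 + (1 + 2)² = -7 + 3² = -7 + 9 = 2)
d(g) = 4/3 + g/5 (d(g) = g/5 + 4/3 = 4/3 + g/5)
b(t, M) = 4/3 + M + 6*t/5 (b(t, M) = (t + M) + (4/3 + t/5) = (M + t) + (4/3 + t/5) = 4/3 + M + 6*t/5)
b(1/(-20), h(-3)) - 1*1585 = (4/3 + 2 + (6/5)/(-20)) - 1*1585 = (4/3 + 2 + (6/5)*(-1/20)) - 1585 = (4/3 + 2 - 3/50) - 1585 = 491/150 - 1585 = -237259/150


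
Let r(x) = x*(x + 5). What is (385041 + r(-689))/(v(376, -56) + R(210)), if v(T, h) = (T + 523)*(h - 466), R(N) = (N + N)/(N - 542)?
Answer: -23691437/12983393 ≈ -1.8247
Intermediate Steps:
r(x) = x*(5 + x)
R(N) = 2*N/(-542 + N) (R(N) = (2*N)/(-542 + N) = 2*N/(-542 + N))
v(T, h) = (-466 + h)*(523 + T) (v(T, h) = (523 + T)*(-466 + h) = (-466 + h)*(523 + T))
(385041 + r(-689))/(v(376, -56) + R(210)) = (385041 - 689*(5 - 689))/((-243718 - 466*376 + 523*(-56) + 376*(-56)) + 2*210/(-542 + 210)) = (385041 - 689*(-684))/((-243718 - 175216 - 29288 - 21056) + 2*210/(-332)) = (385041 + 471276)/(-469278 + 2*210*(-1/332)) = 856317/(-469278 - 105/83) = 856317/(-38950179/83) = 856317*(-83/38950179) = -23691437/12983393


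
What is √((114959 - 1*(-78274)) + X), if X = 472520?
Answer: √665753 ≈ 815.94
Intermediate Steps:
√((114959 - 1*(-78274)) + X) = √((114959 - 1*(-78274)) + 472520) = √((114959 + 78274) + 472520) = √(193233 + 472520) = √665753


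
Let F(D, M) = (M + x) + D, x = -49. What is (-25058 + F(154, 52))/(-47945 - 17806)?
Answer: 24901/65751 ≈ 0.37872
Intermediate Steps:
F(D, M) = -49 + D + M (F(D, M) = (M - 49) + D = (-49 + M) + D = -49 + D + M)
(-25058 + F(154, 52))/(-47945 - 17806) = (-25058 + (-49 + 154 + 52))/(-47945 - 17806) = (-25058 + 157)/(-65751) = -24901*(-1/65751) = 24901/65751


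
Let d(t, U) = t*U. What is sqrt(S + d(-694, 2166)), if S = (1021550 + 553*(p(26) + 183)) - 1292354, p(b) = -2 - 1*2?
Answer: I*sqrt(1675021) ≈ 1294.2*I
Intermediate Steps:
d(t, U) = U*t
p(b) = -4 (p(b) = -2 - 2 = -4)
S = -171817 (S = (1021550 + 553*(-4 + 183)) - 1292354 = (1021550 + 553*179) - 1292354 = (1021550 + 98987) - 1292354 = 1120537 - 1292354 = -171817)
sqrt(S + d(-694, 2166)) = sqrt(-171817 + 2166*(-694)) = sqrt(-171817 - 1503204) = sqrt(-1675021) = I*sqrt(1675021)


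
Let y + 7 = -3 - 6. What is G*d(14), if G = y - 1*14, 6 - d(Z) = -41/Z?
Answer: -1875/7 ≈ -267.86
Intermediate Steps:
y = -16 (y = -7 + (-3 - 6) = -7 - 9 = -16)
d(Z) = 6 + 41/Z (d(Z) = 6 - (-41)/Z = 6 + 41/Z)
G = -30 (G = -16 - 1*14 = -16 - 14 = -30)
G*d(14) = -30*(6 + 41/14) = -30*125/14 = -1875/7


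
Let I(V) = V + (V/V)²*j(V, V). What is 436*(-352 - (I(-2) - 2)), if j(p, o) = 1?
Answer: -152164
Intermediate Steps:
I(V) = 1 + V (I(V) = V + (V/V)²*1 = V + 1²*1 = V + 1*1 = V + 1 = 1 + V)
436*(-352 - (I(-2) - 2)) = 436*(-352 - ((1 - 2) - 2)) = 436*(-352 - (-1 - 2)) = 436*(-352 - 1*(-3)) = 436*(-352 + 3) = 436*(-349) = -152164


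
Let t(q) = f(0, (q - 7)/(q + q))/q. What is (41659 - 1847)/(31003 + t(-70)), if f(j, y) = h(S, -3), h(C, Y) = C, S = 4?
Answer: 1393420/1085103 ≈ 1.2841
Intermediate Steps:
f(j, y) = 4
t(q) = 4/q
(41659 - 1847)/(31003 + t(-70)) = (41659 - 1847)/(31003 + 4/(-70)) = 39812/(31003 + 4*(-1/70)) = 39812/(31003 - 2/35) = 39812/(1085103/35) = 39812*(35/1085103) = 1393420/1085103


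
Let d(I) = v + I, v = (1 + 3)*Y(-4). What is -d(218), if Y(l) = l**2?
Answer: -282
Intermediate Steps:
v = 64 (v = (1 + 3)*(-4)**2 = 4*16 = 64)
d(I) = 64 + I
-d(218) = -(64 + 218) = -1*282 = -282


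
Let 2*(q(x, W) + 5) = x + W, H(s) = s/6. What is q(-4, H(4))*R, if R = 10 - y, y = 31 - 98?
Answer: -1540/3 ≈ -513.33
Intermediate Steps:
y = -67
H(s) = s/6 (H(s) = s*(⅙) = s/6)
q(x, W) = -5 + W/2 + x/2 (q(x, W) = -5 + (x + W)/2 = -5 + (W + x)/2 = -5 + (W/2 + x/2) = -5 + W/2 + x/2)
R = 77 (R = 10 - 1*(-67) = 10 + 67 = 77)
q(-4, H(4))*R = (-5 + ((⅙)*4)/2 + (½)*(-4))*77 = (-5 + (½)*(⅔) - 2)*77 = (-5 + ⅓ - 2)*77 = -20/3*77 = -1540/3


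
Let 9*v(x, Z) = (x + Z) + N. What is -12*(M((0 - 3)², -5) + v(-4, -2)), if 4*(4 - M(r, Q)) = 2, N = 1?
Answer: -106/3 ≈ -35.333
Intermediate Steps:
M(r, Q) = 7/2 (M(r, Q) = 4 - ¼*2 = 4 - ½ = 7/2)
v(x, Z) = ⅑ + Z/9 + x/9 (v(x, Z) = ((x + Z) + 1)/9 = ((Z + x) + 1)/9 = (1 + Z + x)/9 = ⅑ + Z/9 + x/9)
-12*(M((0 - 3)², -5) + v(-4, -2)) = -12*(7/2 + (⅑ + (⅑)*(-2) + (⅑)*(-4))) = -12*(7/2 + (⅑ - 2/9 - 4/9)) = -12*(7/2 - 5/9) = -12*53/18 = -106/3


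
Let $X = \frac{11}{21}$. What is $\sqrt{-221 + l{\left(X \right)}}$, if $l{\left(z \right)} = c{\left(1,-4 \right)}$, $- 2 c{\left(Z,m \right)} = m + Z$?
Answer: $\frac{i \sqrt{878}}{2} \approx 14.816 i$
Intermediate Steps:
$X = \frac{11}{21}$ ($X = 11 \cdot \frac{1}{21} = \frac{11}{21} \approx 0.52381$)
$c{\left(Z,m \right)} = - \frac{Z}{2} - \frac{m}{2}$ ($c{\left(Z,m \right)} = - \frac{m + Z}{2} = - \frac{Z + m}{2} = - \frac{Z}{2} - \frac{m}{2}$)
$l{\left(z \right)} = \frac{3}{2}$ ($l{\left(z \right)} = \left(- \frac{1}{2}\right) 1 - -2 = - \frac{1}{2} + 2 = \frac{3}{2}$)
$\sqrt{-221 + l{\left(X \right)}} = \sqrt{-221 + \frac{3}{2}} = \sqrt{- \frac{439}{2}} = \frac{i \sqrt{878}}{2}$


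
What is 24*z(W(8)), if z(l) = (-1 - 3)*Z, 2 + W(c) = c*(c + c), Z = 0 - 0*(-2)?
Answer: 0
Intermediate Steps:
Z = 0 (Z = 0 - 1*0 = 0 + 0 = 0)
W(c) = -2 + 2*c² (W(c) = -2 + c*(c + c) = -2 + c*(2*c) = -2 + 2*c²)
z(l) = 0 (z(l) = (-1 - 3)*0 = -4*0 = 0)
24*z(W(8)) = 24*0 = 0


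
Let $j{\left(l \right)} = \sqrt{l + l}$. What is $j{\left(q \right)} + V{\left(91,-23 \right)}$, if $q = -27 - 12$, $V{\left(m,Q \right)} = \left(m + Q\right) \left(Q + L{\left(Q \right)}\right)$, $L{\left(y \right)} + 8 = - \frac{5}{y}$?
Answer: $- \frac{48144}{23} + i \sqrt{78} \approx -2093.2 + 8.8318 i$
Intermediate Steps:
$L{\left(y \right)} = -8 - \frac{5}{y}$
$V{\left(m,Q \right)} = \left(Q + m\right) \left(-8 + Q - \frac{5}{Q}\right)$ ($V{\left(m,Q \right)} = \left(m + Q\right) \left(Q - \left(8 + \frac{5}{Q}\right)\right) = \left(Q + m\right) \left(-8 + Q - \frac{5}{Q}\right)$)
$q = -39$
$j{\left(l \right)} = \sqrt{2} \sqrt{l}$ ($j{\left(l \right)} = \sqrt{2 l} = \sqrt{2} \sqrt{l}$)
$j{\left(q \right)} + V{\left(91,-23 \right)} = \sqrt{2} \sqrt{-39} - \left(2642 - 529 - \frac{455}{23}\right) = \sqrt{2} i \sqrt{39} - \left(2113 - \frac{455}{23}\right) = i \sqrt{78} + \left(-5 + 529 + 184 - 728 - 2093 + \frac{455}{23}\right) = i \sqrt{78} - \frac{48144}{23} = - \frac{48144}{23} + i \sqrt{78}$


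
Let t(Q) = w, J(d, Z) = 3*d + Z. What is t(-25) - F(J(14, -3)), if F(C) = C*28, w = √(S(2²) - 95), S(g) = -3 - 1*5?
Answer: -1092 + I*√103 ≈ -1092.0 + 10.149*I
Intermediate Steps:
S(g) = -8 (S(g) = -3 - 5 = -8)
J(d, Z) = Z + 3*d
w = I*√103 (w = √(-8 - 95) = √(-103) = I*√103 ≈ 10.149*I)
t(Q) = I*√103
F(C) = 28*C
t(-25) - F(J(14, -3)) = I*√103 - 28*(-3 + 3*14) = I*√103 - 28*(-3 + 42) = I*√103 - 28*39 = I*√103 - 1*1092 = I*√103 - 1092 = -1092 + I*√103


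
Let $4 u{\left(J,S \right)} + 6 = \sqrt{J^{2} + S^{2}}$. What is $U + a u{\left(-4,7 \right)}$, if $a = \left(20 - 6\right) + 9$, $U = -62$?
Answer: $- \frac{193}{2} + \frac{23 \sqrt{65}}{4} \approx -50.142$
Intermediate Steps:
$u{\left(J,S \right)} = - \frac{3}{2} + \frac{\sqrt{J^{2} + S^{2}}}{4}$
$a = 23$ ($a = 14 + 9 = 23$)
$U + a u{\left(-4,7 \right)} = -62 + 23 \left(- \frac{3}{2} + \frac{\sqrt{\left(-4\right)^{2} + 7^{2}}}{4}\right) = -62 + 23 \left(- \frac{3}{2} + \frac{\sqrt{16 + 49}}{4}\right) = -62 + 23 \left(- \frac{3}{2} + \frac{\sqrt{65}}{4}\right) = -62 - \left(\frac{69}{2} - \frac{23 \sqrt{65}}{4}\right) = - \frac{193}{2} + \frac{23 \sqrt{65}}{4}$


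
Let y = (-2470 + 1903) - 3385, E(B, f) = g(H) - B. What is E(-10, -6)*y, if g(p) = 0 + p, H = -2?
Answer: -31616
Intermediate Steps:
g(p) = p
E(B, f) = -2 - B
y = -3952 (y = -567 - 3385 = -3952)
E(-10, -6)*y = (-2 - 1*(-10))*(-3952) = (-2 + 10)*(-3952) = 8*(-3952) = -31616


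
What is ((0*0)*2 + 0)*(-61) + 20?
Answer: 20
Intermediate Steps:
((0*0)*2 + 0)*(-61) + 20 = (0*2 + 0)*(-61) + 20 = (0 + 0)*(-61) + 20 = 0*(-61) + 20 = 0 + 20 = 20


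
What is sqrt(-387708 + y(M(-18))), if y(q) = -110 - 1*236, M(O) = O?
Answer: I*sqrt(388054) ≈ 622.94*I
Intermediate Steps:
y(q) = -346 (y(q) = -110 - 236 = -346)
sqrt(-387708 + y(M(-18))) = sqrt(-387708 - 346) = sqrt(-388054) = I*sqrt(388054)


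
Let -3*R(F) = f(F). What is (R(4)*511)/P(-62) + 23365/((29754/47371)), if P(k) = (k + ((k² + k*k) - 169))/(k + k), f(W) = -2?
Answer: 8252325317351/221875578 ≈ 37194.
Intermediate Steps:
R(F) = ⅔ (R(F) = -⅓*(-2) = ⅔)
P(k) = (-169 + k + 2*k²)/(2*k) (P(k) = (k + ((k² + k²) - 169))/((2*k)) = (k + (2*k² - 169))*(1/(2*k)) = (k + (-169 + 2*k²))*(1/(2*k)) = (-169 + k + 2*k²)*(1/(2*k)) = (-169 + k + 2*k²)/(2*k))
(R(4)*511)/P(-62) + 23365/((29754/47371)) = ((⅔)*511)/(½ - 62 - 169/2/(-62)) + 23365/((29754/47371)) = 1022/(3*(½ - 62 - 169/2*(-1/62))) + 23365/((29754*(1/47371))) = 1022/(3*(½ - 62 + 169/124)) + 23365/(29754/47371) = 1022/(3*(-7457/124)) + 23365*(47371/29754) = (1022/3)*(-124/7457) + 1106823415/29754 = -126728/22371 + 1106823415/29754 = 8252325317351/221875578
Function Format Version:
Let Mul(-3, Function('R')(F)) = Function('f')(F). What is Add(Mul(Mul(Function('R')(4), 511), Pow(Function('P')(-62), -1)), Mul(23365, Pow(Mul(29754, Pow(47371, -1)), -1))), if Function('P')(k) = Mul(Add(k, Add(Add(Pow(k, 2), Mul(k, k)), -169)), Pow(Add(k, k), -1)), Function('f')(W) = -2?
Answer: Rational(8252325317351, 221875578) ≈ 37194.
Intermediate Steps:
Function('R')(F) = Rational(2, 3) (Function('R')(F) = Mul(Rational(-1, 3), -2) = Rational(2, 3))
Function('P')(k) = Mul(Rational(1, 2), Pow(k, -1), Add(-169, k, Mul(2, Pow(k, 2)))) (Function('P')(k) = Mul(Add(k, Add(Add(Pow(k, 2), Pow(k, 2)), -169)), Pow(Mul(2, k), -1)) = Mul(Add(k, Add(Mul(2, Pow(k, 2)), -169)), Mul(Rational(1, 2), Pow(k, -1))) = Mul(Add(k, Add(-169, Mul(2, Pow(k, 2)))), Mul(Rational(1, 2), Pow(k, -1))) = Mul(Add(-169, k, Mul(2, Pow(k, 2))), Mul(Rational(1, 2), Pow(k, -1))) = Mul(Rational(1, 2), Pow(k, -1), Add(-169, k, Mul(2, Pow(k, 2)))))
Add(Mul(Mul(Function('R')(4), 511), Pow(Function('P')(-62), -1)), Mul(23365, Pow(Mul(29754, Pow(47371, -1)), -1))) = Add(Mul(Mul(Rational(2, 3), 511), Pow(Add(Rational(1, 2), -62, Mul(Rational(-169, 2), Pow(-62, -1))), -1)), Mul(23365, Pow(Mul(29754, Pow(47371, -1)), -1))) = Add(Mul(Rational(1022, 3), Pow(Add(Rational(1, 2), -62, Mul(Rational(-169, 2), Rational(-1, 62))), -1)), Mul(23365, Pow(Mul(29754, Rational(1, 47371)), -1))) = Add(Mul(Rational(1022, 3), Pow(Add(Rational(1, 2), -62, Rational(169, 124)), -1)), Mul(23365, Pow(Rational(29754, 47371), -1))) = Add(Mul(Rational(1022, 3), Pow(Rational(-7457, 124), -1)), Mul(23365, Rational(47371, 29754))) = Add(Mul(Rational(1022, 3), Rational(-124, 7457)), Rational(1106823415, 29754)) = Add(Rational(-126728, 22371), Rational(1106823415, 29754)) = Rational(8252325317351, 221875578)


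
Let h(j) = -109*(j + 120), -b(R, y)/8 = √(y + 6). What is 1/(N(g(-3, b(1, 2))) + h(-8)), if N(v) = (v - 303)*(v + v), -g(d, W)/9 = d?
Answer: -1/27112 ≈ -3.6884e-5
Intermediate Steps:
b(R, y) = -8*√(6 + y) (b(R, y) = -8*√(y + 6) = -8*√(6 + y))
g(d, W) = -9*d
N(v) = 2*v*(-303 + v) (N(v) = (-303 + v)*(2*v) = 2*v*(-303 + v))
h(j) = -13080 - 109*j (h(j) = -109*(120 + j) = -13080 - 109*j)
1/(N(g(-3, b(1, 2))) + h(-8)) = 1/(2*(-9*(-3))*(-303 - 9*(-3)) + (-13080 - 109*(-8))) = 1/(2*27*(-303 + 27) + (-13080 + 872)) = 1/(2*27*(-276) - 12208) = 1/(-14904 - 12208) = 1/(-27112) = -1/27112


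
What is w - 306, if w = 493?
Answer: 187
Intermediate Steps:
w - 306 = 493 - 306 = 187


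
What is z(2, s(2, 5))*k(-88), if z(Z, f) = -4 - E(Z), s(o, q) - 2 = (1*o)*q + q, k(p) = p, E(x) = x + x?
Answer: 704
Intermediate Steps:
E(x) = 2*x
s(o, q) = 2 + q + o*q (s(o, q) = 2 + ((1*o)*q + q) = 2 + (o*q + q) = 2 + (q + o*q) = 2 + q + o*q)
z(Z, f) = -4 - 2*Z
z(2, s(2, 5))*k(-88) = (-4 - 2*2)*(-88) = (-4 - 4)*(-88) = -8*(-88) = 704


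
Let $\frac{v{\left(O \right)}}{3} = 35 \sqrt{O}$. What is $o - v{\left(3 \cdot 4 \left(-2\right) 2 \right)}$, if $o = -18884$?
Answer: $-18884 - 420 i \sqrt{3} \approx -18884.0 - 727.46 i$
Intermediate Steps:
$v{\left(O \right)} = 105 \sqrt{O}$ ($v{\left(O \right)} = 3 \cdot 35 \sqrt{O} = 105 \sqrt{O}$)
$o - v{\left(3 \cdot 4 \left(-2\right) 2 \right)} = -18884 - 105 \sqrt{3 \cdot 4 \left(-2\right) 2} = -18884 - 105 \sqrt{3 \left(-8\right) 2} = -18884 - 105 \sqrt{\left(-24\right) 2} = -18884 - 105 \sqrt{-48} = -18884 - 105 \cdot 4 i \sqrt{3} = -18884 - 420 i \sqrt{3}$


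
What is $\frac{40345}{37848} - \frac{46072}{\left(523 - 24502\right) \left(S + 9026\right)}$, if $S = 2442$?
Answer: $\frac{308229515761}{289107385496} \approx 1.0661$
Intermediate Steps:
$\frac{40345}{37848} - \frac{46072}{\left(523 - 24502\right) \left(S + 9026\right)} = \frac{40345}{37848} - \frac{46072}{\left(523 - 24502\right) \left(2442 + 9026\right)} = 40345 \cdot \frac{1}{37848} - \frac{46072}{\left(-23979\right) 11468} = \frac{40345}{37848} - \frac{46072}{-274991172} = \frac{40345}{37848} - - \frac{11518}{68747793} = \frac{40345}{37848} + \frac{11518}{68747793} = \frac{308229515761}{289107385496}$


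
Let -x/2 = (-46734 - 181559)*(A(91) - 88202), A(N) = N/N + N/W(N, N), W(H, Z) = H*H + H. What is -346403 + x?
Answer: -1852497428401/46 ≈ -4.0272e+10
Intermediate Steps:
W(H, Z) = H + H² (W(H, Z) = H² + H = H + H²)
A(N) = 1 + 1/(1 + N) (A(N) = N/N + N/((N*(1 + N))) = 1 + N*(1/(N*(1 + N))) = 1 + 1/(1 + N))
x = -1852481493863/46 (x = -2*(-46734 - 181559)*((2 + 91)/(1 + 91) - 88202) = -(-456586)*(93/92 - 88202) = -(-456586)*(-8114491)/92 = -2*1852481493863/92 = -1852481493863/46 ≈ -4.0271e+10)
-346403 + x = -346403 - 1852481493863/46 = -1852497428401/46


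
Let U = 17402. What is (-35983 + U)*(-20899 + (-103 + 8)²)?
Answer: 220630794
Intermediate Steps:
(-35983 + U)*(-20899 + (-103 + 8)²) = (-35983 + 17402)*(-20899 + (-103 + 8)²) = -18581*(-20899 + (-95)²) = -18581*(-20899 + 9025) = -18581*(-11874) = 220630794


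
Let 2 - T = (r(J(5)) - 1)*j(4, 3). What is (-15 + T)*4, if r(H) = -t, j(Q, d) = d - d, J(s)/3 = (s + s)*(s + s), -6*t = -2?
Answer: -52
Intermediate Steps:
t = 1/3 (t = -1/6*(-2) = 1/3 ≈ 0.33333)
J(s) = 12*s**2 (J(s) = 3*((s + s)*(s + s)) = 3*((2*s)*(2*s)) = 3*(4*s**2) = 12*s**2)
j(Q, d) = 0
r(H) = -1/3 (r(H) = -1*1/3 = -1/3)
T = 2 (T = 2 - (-1/3 - 1)*0 = 2 - (-4)*0/3 = 2 - 1*0 = 2 + 0 = 2)
(-15 + T)*4 = (-15 + 2)*4 = -13*4 = -52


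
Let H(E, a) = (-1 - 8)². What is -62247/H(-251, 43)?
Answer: -20749/27 ≈ -768.48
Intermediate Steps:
H(E, a) = 81 (H(E, a) = (-9)² = 81)
-62247/H(-251, 43) = -62247/81 = -62247*1/81 = -20749/27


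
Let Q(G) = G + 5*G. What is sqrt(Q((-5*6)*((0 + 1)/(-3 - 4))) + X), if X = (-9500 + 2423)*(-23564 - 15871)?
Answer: 3*sqrt(1519443835)/7 ≈ 16706.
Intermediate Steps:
X = 279081495 (X = -7077*(-39435) = 279081495)
Q(G) = 6*G
sqrt(Q((-5*6)*((0 + 1)/(-3 - 4))) + X) = sqrt(6*((-5*6)*((0 + 1)/(-3 - 4))) + 279081495) = sqrt(6*(-30/(-7)) + 279081495) = sqrt(6*(-30*(-1)/7) + 279081495) = sqrt(6*(-30*(-1/7)) + 279081495) = sqrt(6*(30/7) + 279081495) = sqrt(180/7 + 279081495) = sqrt(1953570645/7) = 3*sqrt(1519443835)/7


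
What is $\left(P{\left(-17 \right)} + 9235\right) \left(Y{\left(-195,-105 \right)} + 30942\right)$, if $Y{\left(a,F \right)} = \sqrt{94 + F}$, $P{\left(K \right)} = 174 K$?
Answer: $194222934 + 6277 i \sqrt{11} \approx 1.9422 \cdot 10^{8} + 20818.0 i$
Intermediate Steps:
$\left(P{\left(-17 \right)} + 9235\right) \left(Y{\left(-195,-105 \right)} + 30942\right) = \left(174 \left(-17\right) + 9235\right) \left(\sqrt{94 - 105} + 30942\right) = \left(-2958 + 9235\right) \left(\sqrt{-11} + 30942\right) = 6277 \left(i \sqrt{11} + 30942\right) = 6277 \left(30942 + i \sqrt{11}\right) = 194222934 + 6277 i \sqrt{11}$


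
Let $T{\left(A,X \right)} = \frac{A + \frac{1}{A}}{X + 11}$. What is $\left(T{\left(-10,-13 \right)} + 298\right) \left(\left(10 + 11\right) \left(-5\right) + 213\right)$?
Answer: $\frac{163647}{5} \approx 32729.0$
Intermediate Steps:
$T{\left(A,X \right)} = \frac{A + \frac{1}{A}}{11 + X}$
$\left(T{\left(-10,-13 \right)} + 298\right) \left(\left(10 + 11\right) \left(-5\right) + 213\right) = \left(\frac{1 + \left(-10\right)^{2}}{\left(-10\right) \left(11 - 13\right)} + 298\right) \left(\left(10 + 11\right) \left(-5\right) + 213\right) = \left(- \frac{1 + 100}{10 \left(-2\right)} + 298\right) \left(21 \left(-5\right) + 213\right) = \left(\left(- \frac{1}{10}\right) \left(- \frac{1}{2}\right) 101 + 298\right) \left(-105 + 213\right) = \left(\frac{101}{20} + 298\right) 108 = \frac{6061}{20} \cdot 108 = \frac{163647}{5}$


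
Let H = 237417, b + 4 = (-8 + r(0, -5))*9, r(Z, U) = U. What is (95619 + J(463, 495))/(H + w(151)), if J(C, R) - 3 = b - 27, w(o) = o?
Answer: 47737/118784 ≈ 0.40188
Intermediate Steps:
b = -121 (b = -4 + (-8 - 5)*9 = -4 - 13*9 = -4 - 117 = -121)
J(C, R) = -145 (J(C, R) = 3 + (-121 - 27) = 3 - 148 = -145)
(95619 + J(463, 495))/(H + w(151)) = (95619 - 145)/(237417 + 151) = 95474/237568 = 95474*(1/237568) = 47737/118784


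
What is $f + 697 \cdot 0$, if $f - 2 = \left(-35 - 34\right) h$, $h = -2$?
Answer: $140$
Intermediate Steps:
$f = 140$ ($f = 2 + \left(-35 - 34\right) \left(-2\right) = 2 - -138 = 2 + 138 = 140$)
$f + 697 \cdot 0 = 140 + 697 \cdot 0 = 140 + 0 = 140$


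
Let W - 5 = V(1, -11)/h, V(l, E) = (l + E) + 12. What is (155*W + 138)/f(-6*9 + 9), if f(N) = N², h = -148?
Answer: 22469/49950 ≈ 0.44983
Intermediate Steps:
V(l, E) = 12 + E + l (V(l, E) = (E + l) + 12 = 12 + E + l)
W = 369/74 (W = 5 + (12 - 11 + 1)/(-148) = 5 + 2*(-1/148) = 5 - 1/74 = 369/74 ≈ 4.9865)
(155*W + 138)/f(-6*9 + 9) = (155*(369/74) + 138)/((-6*9 + 9)²) = (57195/74 + 138)/((-54 + 9)²) = 67407/(74*((-45)²)) = (67407/74)/2025 = (67407/74)*(1/2025) = 22469/49950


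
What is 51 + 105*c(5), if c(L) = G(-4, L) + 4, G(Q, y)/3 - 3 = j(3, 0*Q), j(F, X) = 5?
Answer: 2991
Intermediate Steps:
G(Q, y) = 24 (G(Q, y) = 9 + 3*5 = 9 + 15 = 24)
c(L) = 28 (c(L) = 24 + 4 = 28)
51 + 105*c(5) = 51 + 105*28 = 51 + 2940 = 2991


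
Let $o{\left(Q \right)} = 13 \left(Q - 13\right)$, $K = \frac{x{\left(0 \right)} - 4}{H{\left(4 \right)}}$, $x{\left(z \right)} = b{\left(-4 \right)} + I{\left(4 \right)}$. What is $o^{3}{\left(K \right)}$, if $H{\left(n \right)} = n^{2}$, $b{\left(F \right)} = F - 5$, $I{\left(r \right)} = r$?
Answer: $- \frac{22449633661}{4096} \approx -5.4809 \cdot 10^{6}$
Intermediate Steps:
$b{\left(F \right)} = -5 + F$ ($b{\left(F \right)} = F - 5 = -5 + F$)
$x{\left(z \right)} = -5$ ($x{\left(z \right)} = \left(-5 - 4\right) + 4 = -9 + 4 = -5$)
$K = - \frac{9}{16}$ ($K = \frac{-5 - 4}{4^{2}} = \frac{-5 - 4}{16} = \left(-9\right) \frac{1}{16} = - \frac{9}{16} \approx -0.5625$)
$o{\left(Q \right)} = -169 + 13 Q$ ($o{\left(Q \right)} = 13 \left(-13 + Q\right) = -169 + 13 Q$)
$o^{3}{\left(K \right)} = \left(-169 + 13 \left(- \frac{9}{16}\right)\right)^{3} = \left(-169 - \frac{117}{16}\right)^{3} = \left(- \frac{2821}{16}\right)^{3} = - \frac{22449633661}{4096}$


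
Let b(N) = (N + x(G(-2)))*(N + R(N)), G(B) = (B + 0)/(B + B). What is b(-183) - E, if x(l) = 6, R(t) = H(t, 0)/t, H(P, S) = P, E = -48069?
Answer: 80283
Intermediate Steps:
G(B) = ½ (G(B) = B/((2*B)) = B*(1/(2*B)) = ½)
R(t) = 1 (R(t) = t/t = 1)
b(N) = (1 + N)*(6 + N) (b(N) = (N + 6)*(N + 1) = (6 + N)*(1 + N) = (1 + N)*(6 + N))
b(-183) - E = (6 + (-183)² + 7*(-183)) - 1*(-48069) = (6 + 33489 - 1281) + 48069 = 32214 + 48069 = 80283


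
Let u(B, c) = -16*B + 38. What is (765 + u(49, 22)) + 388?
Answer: 407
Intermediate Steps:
u(B, c) = 38 - 16*B
(765 + u(49, 22)) + 388 = (765 + (38 - 16*49)) + 388 = (765 + (38 - 784)) + 388 = (765 - 746) + 388 = 19 + 388 = 407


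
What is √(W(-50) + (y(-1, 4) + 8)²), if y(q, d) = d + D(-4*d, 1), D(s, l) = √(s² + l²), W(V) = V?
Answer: √(351 + 24*√257) ≈ 27.125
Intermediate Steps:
D(s, l) = √(l² + s²)
y(q, d) = d + √(1 + 16*d²) (y(q, d) = d + √(1² + (-4*d)²) = d + √(1 + 16*d²))
√(W(-50) + (y(-1, 4) + 8)²) = √(-50 + ((4 + √(1 + 16*4²)) + 8)²) = √(-50 + ((4 + √(1 + 16*16)) + 8)²) = √(-50 + ((4 + √(1 + 256)) + 8)²) = √(-50 + ((4 + √257) + 8)²) = √(-50 + (12 + √257)²)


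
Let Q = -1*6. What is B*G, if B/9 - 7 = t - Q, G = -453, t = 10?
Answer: -93771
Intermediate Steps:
Q = -6
B = 207 (B = 63 + 9*(10 - 1*(-6)) = 63 + 9*(10 + 6) = 63 + 9*16 = 63 + 144 = 207)
B*G = 207*(-453) = -93771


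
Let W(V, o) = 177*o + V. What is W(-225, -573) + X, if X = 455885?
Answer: 354239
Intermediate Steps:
W(V, o) = V + 177*o
W(-225, -573) + X = (-225 + 177*(-573)) + 455885 = (-225 - 101421) + 455885 = -101646 + 455885 = 354239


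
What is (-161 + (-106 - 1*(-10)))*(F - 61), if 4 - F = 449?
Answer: 130042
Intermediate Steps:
F = -445 (F = 4 - 1*449 = 4 - 449 = -445)
(-161 + (-106 - 1*(-10)))*(F - 61) = (-161 + (-106 - 1*(-10)))*(-445 - 61) = (-161 + (-106 + 10))*(-506) = (-161 - 96)*(-506) = -257*(-506) = 130042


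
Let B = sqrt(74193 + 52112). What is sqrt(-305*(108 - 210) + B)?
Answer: sqrt(31110 + sqrt(126305)) ≈ 177.38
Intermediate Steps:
B = sqrt(126305) ≈ 355.39
sqrt(-305*(108 - 210) + B) = sqrt(-305*(108 - 210) + sqrt(126305)) = sqrt(-305*(-102) + sqrt(126305)) = sqrt(31110 + sqrt(126305))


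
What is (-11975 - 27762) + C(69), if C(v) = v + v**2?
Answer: -34907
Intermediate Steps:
(-11975 - 27762) + C(69) = (-11975 - 27762) + 69*(1 + 69) = -39737 + 69*70 = -39737 + 4830 = -34907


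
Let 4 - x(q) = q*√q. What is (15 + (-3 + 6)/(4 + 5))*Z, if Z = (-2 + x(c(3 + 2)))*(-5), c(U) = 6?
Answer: -460/3 + 460*√6 ≈ 973.43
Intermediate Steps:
x(q) = 4 - q^(3/2) (x(q) = 4 - q*√q = 4 - q^(3/2))
Z = -10 + 30*√6 (Z = (-2 + (4 - 6^(3/2)))*(-5) = (-2 + (4 - 6*√6))*(-5) = (2 - 6*√6)*(-5) = -10 + 30*√6 ≈ 63.485)
(15 + (-3 + 6)/(4 + 5))*Z = (15 + (-3 + 6)/(4 + 5))*(-10 + 30*√6) = (15 + 3/9)*(-10 + 30*√6) = (15 + 3*(⅑))*(-10 + 30*√6) = (15 + ⅓)*(-10 + 30*√6) = 46*(-10 + 30*√6)/3 = -460/3 + 460*√6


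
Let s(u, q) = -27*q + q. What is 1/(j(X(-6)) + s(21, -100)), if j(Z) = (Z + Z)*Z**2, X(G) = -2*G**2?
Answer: -1/743896 ≈ -1.3443e-6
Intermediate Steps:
s(u, q) = -26*q
j(Z) = 2*Z**3 (j(Z) = (2*Z)*Z**2 = 2*Z**3)
1/(j(X(-6)) + s(21, -100)) = 1/(2*(-2*(-6)**2)**3 - 26*(-100)) = 1/(2*(-2*36)**3 + 2600) = 1/(2*(-72)**3 + 2600) = 1/(2*(-373248) + 2600) = 1/(-746496 + 2600) = 1/(-743896) = -1/743896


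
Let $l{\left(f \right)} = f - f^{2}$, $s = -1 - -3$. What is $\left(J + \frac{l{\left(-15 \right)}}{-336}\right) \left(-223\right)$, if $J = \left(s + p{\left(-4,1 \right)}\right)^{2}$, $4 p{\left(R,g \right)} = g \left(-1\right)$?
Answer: $- \frac{94329}{112} \approx -842.22$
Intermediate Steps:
$p{\left(R,g \right)} = - \frac{g}{4}$ ($p{\left(R,g \right)} = \frac{g \left(-1\right)}{4} = \frac{\left(-1\right) g}{4} = - \frac{g}{4}$)
$s = 2$ ($s = -1 + 3 = 2$)
$J = \frac{49}{16}$ ($J = \left(2 - \frac{1}{4}\right)^{2} = \left(\frac{7}{4}\right)^{2} = \frac{49}{16} \approx 3.0625$)
$\left(J + \frac{l{\left(-15 \right)}}{-336}\right) \left(-223\right) = \left(\frac{49}{16} + \frac{\left(-15\right) \left(1 - -15\right)}{-336}\right) \left(-223\right) = \left(\frac{49}{16} + - 15 \left(1 + 15\right) \left(- \frac{1}{336}\right)\right) \left(-223\right) = \left(\frac{49}{16} + \left(-15\right) 16 \left(- \frac{1}{336}\right)\right) \left(-223\right) = \left(\frac{49}{16} - - \frac{5}{7}\right) \left(-223\right) = \left(\frac{49}{16} + \frac{5}{7}\right) \left(-223\right) = \frac{423}{112} \left(-223\right) = - \frac{94329}{112}$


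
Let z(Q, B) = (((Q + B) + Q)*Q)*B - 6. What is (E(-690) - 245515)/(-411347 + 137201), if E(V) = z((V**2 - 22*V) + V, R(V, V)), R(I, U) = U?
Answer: 331902826724521/274146 ≈ 1.2107e+9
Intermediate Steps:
z(Q, B) = -6 + B*Q*(B + 2*Q) (z(Q, B) = (((B + Q) + Q)*Q)*B - 6 = ((B + 2*Q)*Q)*B - 6 = (Q*(B + 2*Q))*B - 6 = B*Q*(B + 2*Q) - 6 = -6 + B*Q*(B + 2*Q))
E(V) = -6 + V**2*(V**2 - 21*V) + 2*V*(V**2 - 21*V)**2 (E(V) = -6 + ((V**2 - 22*V) + V)*V**2 + 2*V*((V**2 - 22*V) + V)**2 = -6 + (V**2 - 21*V)*V**2 + 2*V*(V**2 - 21*V)**2 = -6 + V**2*(V**2 - 21*V) + 2*V*(V**2 - 21*V)**2)
(E(-690) - 245515)/(-411347 + 137201) = ((-6 - 83*(-690)**4 + 2*(-690)**5 + 861*(-690)**3) - 245515)/(-411347 + 137201) = ((-6 - 83*226671210000 + 2*(-156403134900000) + 861*(-328509000)) - 245515)/(-274146) = ((-6 - 18813710430000 - 312806269800000 - 282846249000) - 245515)*(-1/274146) = (-331902826479006 - 245515)*(-1/274146) = -331902826724521*(-1/274146) = 331902826724521/274146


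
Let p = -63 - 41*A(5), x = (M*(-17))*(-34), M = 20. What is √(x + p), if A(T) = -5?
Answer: √11702 ≈ 108.18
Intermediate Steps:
x = 11560 (x = (20*(-17))*(-34) = -340*(-34) = 11560)
p = 142 (p = -63 - 41*(-5) = -63 + 205 = 142)
√(x + p) = √(11560 + 142) = √11702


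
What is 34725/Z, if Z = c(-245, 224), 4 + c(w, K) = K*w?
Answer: -34725/54884 ≈ -0.63270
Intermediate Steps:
c(w, K) = -4 + K*w
Z = -54884 (Z = -4 + 224*(-245) = -4 - 54880 = -54884)
34725/Z = 34725/(-54884) = 34725*(-1/54884) = -34725/54884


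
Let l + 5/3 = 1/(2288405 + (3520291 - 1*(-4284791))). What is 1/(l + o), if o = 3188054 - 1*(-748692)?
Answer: 30280461/119206433252474 ≈ 2.5402e-7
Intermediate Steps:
o = 3936746 (o = 3188054 + 748692 = 3936746)
l = -50467432/30280461 (l = -5/3 + 1/(2288405 + (3520291 - 1*(-4284791))) = -5/3 + 1/(2288405 + (3520291 + 4284791)) = -5/3 + 1/(2288405 + 7805082) = -5/3 + 1/10093487 = -50467432/30280461 ≈ -1.6667)
1/(l + o) = 1/(-50467432/30280461 + 3936746) = 1/(119206433252474/30280461) = 30280461/119206433252474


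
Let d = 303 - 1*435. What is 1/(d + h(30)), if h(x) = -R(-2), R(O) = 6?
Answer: -1/138 ≈ -0.0072464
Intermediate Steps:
d = -132 (d = 303 - 435 = -132)
h(x) = -6 (h(x) = -1*6 = -6)
1/(d + h(30)) = 1/(-132 - 6) = 1/(-138) = -1/138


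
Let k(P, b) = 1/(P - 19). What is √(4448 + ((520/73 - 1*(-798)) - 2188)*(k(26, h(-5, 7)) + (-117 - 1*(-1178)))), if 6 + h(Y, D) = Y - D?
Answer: 2*I*√95503814098/511 ≈ 1209.5*I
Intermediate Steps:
h(Y, D) = -6 + Y - D (h(Y, D) = -6 + (Y - D) = -6 + Y - D)
k(P, b) = 1/(-19 + P)
√(4448 + ((520/73 - 1*(-798)) - 2188)*(k(26, h(-5, 7)) + (-117 - 1*(-1178)))) = √(4448 + ((520/73 - 1*(-798)) - 2188)*(1/(-19 + 26) + (-117 - 1*(-1178)))) = √(4448 + ((520*(1/73) + 798) - 2188)*(1/7 + (-117 + 1178))) = √(4448 + ((520/73 + 798) - 2188)*(⅐ + 1061)) = √(4448 + (58774/73 - 2188)*(7428/7)) = √(4448 - 100950/73*7428/7) = √(4448 - 749856600/511) = √(-747583672/511) = 2*I*√95503814098/511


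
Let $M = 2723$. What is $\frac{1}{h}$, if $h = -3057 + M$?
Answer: $- \frac{1}{334} \approx -0.002994$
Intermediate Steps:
$h = -334$ ($h = -3057 + 2723 = -334$)
$\frac{1}{h} = \frac{1}{-334} = - \frac{1}{334}$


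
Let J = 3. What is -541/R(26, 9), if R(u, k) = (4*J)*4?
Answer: -541/48 ≈ -11.271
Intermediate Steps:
R(u, k) = 48 (R(u, k) = (4*3)*4 = 12*4 = 48)
-541/R(26, 9) = -541/48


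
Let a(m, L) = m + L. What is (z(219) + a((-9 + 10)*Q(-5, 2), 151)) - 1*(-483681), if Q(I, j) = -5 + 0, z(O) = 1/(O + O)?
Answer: 211916227/438 ≈ 4.8383e+5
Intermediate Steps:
z(O) = 1/(2*O)
Q(I, j) = -5
a(m, L) = L + m
(z(219) + a((-9 + 10)*Q(-5, 2), 151)) - 1*(-483681) = ((½)/219 + (151 + (-9 + 10)*(-5))) - 1*(-483681) = ((½)*(1/219) + (151 + 1*(-5))) + 483681 = (1/438 + (151 - 5)) + 483681 = (1/438 + 146) + 483681 = 63949/438 + 483681 = 211916227/438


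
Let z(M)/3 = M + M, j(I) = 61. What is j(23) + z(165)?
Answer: 1051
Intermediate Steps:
z(M) = 6*M (z(M) = 3*(M + M) = 3*(2*M) = 6*M)
j(23) + z(165) = 61 + 6*165 = 61 + 990 = 1051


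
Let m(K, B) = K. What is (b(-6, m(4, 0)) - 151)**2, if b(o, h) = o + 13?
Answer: 20736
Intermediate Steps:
b(o, h) = 13 + o
(b(-6, m(4, 0)) - 151)**2 = ((13 - 6) - 151)**2 = (7 - 151)**2 = (-144)**2 = 20736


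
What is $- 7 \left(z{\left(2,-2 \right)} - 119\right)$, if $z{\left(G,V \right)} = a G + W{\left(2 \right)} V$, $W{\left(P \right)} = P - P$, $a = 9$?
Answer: $707$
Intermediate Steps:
$W{\left(P \right)} = 0$
$z{\left(G,V \right)} = 9 G$ ($z{\left(G,V \right)} = 9 G + 0 V = 9 G + 0 = 9 G$)
$- 7 \left(z{\left(2,-2 \right)} - 119\right) = - 7 \left(9 \cdot 2 - 119\right) = - 7 \left(18 - 119\right) = \left(-7\right) \left(-101\right) = 707$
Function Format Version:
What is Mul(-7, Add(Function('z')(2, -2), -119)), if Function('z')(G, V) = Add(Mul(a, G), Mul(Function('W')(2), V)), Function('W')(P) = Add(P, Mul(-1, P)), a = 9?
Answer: 707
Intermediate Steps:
Function('W')(P) = 0
Function('z')(G, V) = Mul(9, G) (Function('z')(G, V) = Add(Mul(9, G), Mul(0, V)) = Add(Mul(9, G), 0) = Mul(9, G))
Mul(-7, Add(Function('z')(2, -2), -119)) = Mul(-7, Add(Mul(9, 2), -119)) = Mul(-7, Add(18, -119)) = Mul(-7, -101) = 707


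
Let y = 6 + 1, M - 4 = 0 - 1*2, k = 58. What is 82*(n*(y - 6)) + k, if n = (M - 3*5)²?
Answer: 13916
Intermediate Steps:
M = 2 (M = 4 + (0 - 1*2) = 4 + (0 - 2) = 4 - 2 = 2)
y = 7
n = 169 (n = (2 - 3*5)² = (2 - 15)² = (-13)² = 169)
82*(n*(y - 6)) + k = 82*(169*(7 - 6)) + 58 = 82*(169*1) + 58 = 82*169 + 58 = 13858 + 58 = 13916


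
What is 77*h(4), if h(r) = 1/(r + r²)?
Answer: 77/20 ≈ 3.8500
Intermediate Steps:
77*h(4) = 77*(1/(4*(1 + 4))) = 77*((¼)/5) = 77*((¼)*(⅕)) = 77*(1/20) = 77/20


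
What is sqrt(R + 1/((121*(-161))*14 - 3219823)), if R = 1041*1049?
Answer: 2*sqrt(3330068996118499921)/3492557 ≈ 1045.0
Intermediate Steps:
R = 1092009
sqrt(R + 1/((121*(-161))*14 - 3219823)) = sqrt(1092009 + 1/((121*(-161))*14 - 3219823)) = sqrt(1092009 + 1/(-19481*14 - 3219823)) = sqrt(1092009 + 1/(-272734 - 3219823)) = sqrt(1092009 + 1/(-3492557)) = sqrt(1092009 - 1/3492557) = sqrt(3813903677012/3492557) = 2*sqrt(3330068996118499921)/3492557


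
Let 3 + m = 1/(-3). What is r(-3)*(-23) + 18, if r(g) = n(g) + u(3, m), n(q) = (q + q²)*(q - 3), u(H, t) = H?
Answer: 777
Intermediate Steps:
m = -10/3 (m = -3 + 1/(-3) = -3 - ⅓ = -10/3 ≈ -3.3333)
n(q) = (-3 + q)*(q + q²) (n(q) = (q + q²)*(-3 + q) = (-3 + q)*(q + q²))
r(g) = 3 + g*(-3 + g² - 2*g) (r(g) = g*(-3 + g² - 2*g) + 3 = 3 + g*(-3 + g² - 2*g))
r(-3)*(-23) + 18 = (3 - 1*(-3)*(3 - 1*(-3)² + 2*(-3)))*(-23) + 18 = (3 - 1*(-3)*(3 - 1*9 - 6))*(-23) + 18 = (3 - 1*(-3)*(3 - 9 - 6))*(-23) + 18 = (3 - 1*(-3)*(-12))*(-23) + 18 = (3 - 36)*(-23) + 18 = -33*(-23) + 18 = 759 + 18 = 777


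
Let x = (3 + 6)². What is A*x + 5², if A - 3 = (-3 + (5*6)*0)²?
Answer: 997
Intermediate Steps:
x = 81 (x = 9² = 81)
A = 12 (A = 3 + (-3 + (5*6)*0)² = 3 + (-3 + 30*0)² = 3 + (-3 + 0)² = 3 + (-3)² = 3 + 9 = 12)
A*x + 5² = 12*81 + 5² = 972 + 25 = 997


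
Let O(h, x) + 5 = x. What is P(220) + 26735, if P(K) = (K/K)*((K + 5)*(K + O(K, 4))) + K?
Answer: 76230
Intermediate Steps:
O(h, x) = -5 + x
P(K) = K + (-1 + K)*(5 + K) (P(K) = (K/K)*((K + 5)*(K + (-5 + 4))) + K = 1*((5 + K)*(K - 1)) + K = 1*((5 + K)*(-1 + K)) + K = 1*((-1 + K)*(5 + K)) + K = (-1 + K)*(5 + K) + K = K + (-1 + K)*(5 + K))
P(220) + 26735 = (-5 + 220**2 + 5*220) + 26735 = (-5 + 48400 + 1100) + 26735 = 49495 + 26735 = 76230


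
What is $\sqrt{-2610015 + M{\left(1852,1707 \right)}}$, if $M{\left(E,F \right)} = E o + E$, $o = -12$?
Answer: $i \sqrt{2630387} \approx 1621.8 i$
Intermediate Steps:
$M{\left(E,F \right)} = - 11 E$ ($M{\left(E,F \right)} = E \left(-12\right) + E = - 12 E + E = - 11 E$)
$\sqrt{-2610015 + M{\left(1852,1707 \right)}} = \sqrt{-2610015 - 20372} = \sqrt{-2630387} = i \sqrt{2630387}$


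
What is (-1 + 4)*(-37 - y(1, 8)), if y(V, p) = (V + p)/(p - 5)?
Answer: -120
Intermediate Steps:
y(V, p) = (V + p)/(-5 + p)
(-1 + 4)*(-37 - y(1, 8)) = (-1 + 4)*(-37 - (1 + 8)/(-5 + 8)) = 3*(-37 - 9/3) = 3*(-37 - 1*3) = 3*(-37 - 3) = 3*(-40) = -120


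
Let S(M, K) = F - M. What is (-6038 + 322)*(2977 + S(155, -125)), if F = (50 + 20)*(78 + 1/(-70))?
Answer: -47334196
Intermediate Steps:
F = 5459 (F = 70*(78 - 1/70) = 70*(5459/70) = 5459)
S(M, K) = 5459 - M
(-6038 + 322)*(2977 + S(155, -125)) = (-6038 + 322)*(2977 + (5459 - 1*155)) = -5716*(2977 + (5459 - 155)) = -5716*(2977 + 5304) = -5716*8281 = -47334196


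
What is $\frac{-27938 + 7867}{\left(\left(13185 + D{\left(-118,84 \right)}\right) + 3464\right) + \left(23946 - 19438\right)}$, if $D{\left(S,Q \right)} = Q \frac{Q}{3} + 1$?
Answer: $- \frac{20071}{23510} \approx -0.85372$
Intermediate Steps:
$D{\left(S,Q \right)} = 1 + \frac{Q^{2}}{3}$ ($D{\left(S,Q \right)} = Q Q \frac{1}{3} + 1 = Q \frac{Q}{3} + 1 = \frac{Q^{2}}{3} + 1 = 1 + \frac{Q^{2}}{3}$)
$\frac{-27938 + 7867}{\left(\left(13185 + D{\left(-118,84 \right)}\right) + 3464\right) + \left(23946 - 19438\right)} = \frac{-27938 + 7867}{\left(\left(13185 + \left(1 + \frac{84^{2}}{3}\right)\right) + 3464\right) + \left(23946 - 19438\right)} = - \frac{20071}{\left(\left(13185 + \left(1 + \frac{1}{3} \cdot 7056\right)\right) + 3464\right) + \left(23946 - 19438\right)} = - \frac{20071}{\left(\left(13185 + \left(1 + 2352\right)\right) + 3464\right) + 4508} = - \frac{20071}{\left(\left(13185 + 2353\right) + 3464\right) + 4508} = - \frac{20071}{\left(15538 + 3464\right) + 4508} = - \frac{20071}{19002 + 4508} = - \frac{20071}{23510}$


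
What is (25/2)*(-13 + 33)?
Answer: 250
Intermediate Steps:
(25/2)*(-13 + 33) = (25*(½))*20 = (25/2)*20 = 250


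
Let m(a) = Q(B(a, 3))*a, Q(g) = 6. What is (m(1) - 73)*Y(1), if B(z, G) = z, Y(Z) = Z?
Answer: -67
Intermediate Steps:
m(a) = 6*a
(m(1) - 73)*Y(1) = (6*1 - 73)*1 = (6 - 73)*1 = -67*1 = -67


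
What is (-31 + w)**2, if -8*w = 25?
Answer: 74529/64 ≈ 1164.5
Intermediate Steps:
w = -25/8 (w = -1/8*25 = -25/8 ≈ -3.1250)
(-31 + w)**2 = (-31 - 25/8)**2 = (-273/8)**2 = 74529/64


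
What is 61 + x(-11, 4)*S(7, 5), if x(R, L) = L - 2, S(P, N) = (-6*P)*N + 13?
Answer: -333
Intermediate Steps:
S(P, N) = 13 - 6*N*P (S(P, N) = -6*N*P + 13 = 13 - 6*N*P)
x(R, L) = -2 + L
61 + x(-11, 4)*S(7, 5) = 61 + (-2 + 4)*(13 - 6*5*7) = 61 + 2*(13 - 210) = 61 + 2*(-197) = 61 - 394 = -333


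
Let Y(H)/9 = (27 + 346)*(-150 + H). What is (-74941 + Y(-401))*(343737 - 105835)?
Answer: -457877608496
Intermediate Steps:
Y(H) = -503550 + 3357*H (Y(H) = 9*((27 + 346)*(-150 + H)) = 9*(373*(-150 + H)) = 9*(-55950 + 373*H) = -503550 + 3357*H)
(-74941 + Y(-401))*(343737 - 105835) = (-74941 + (-503550 + 3357*(-401)))*(343737 - 105835) = (-74941 + (-503550 - 1346157))*237902 = (-74941 - 1849707)*237902 = -1924648*237902 = -457877608496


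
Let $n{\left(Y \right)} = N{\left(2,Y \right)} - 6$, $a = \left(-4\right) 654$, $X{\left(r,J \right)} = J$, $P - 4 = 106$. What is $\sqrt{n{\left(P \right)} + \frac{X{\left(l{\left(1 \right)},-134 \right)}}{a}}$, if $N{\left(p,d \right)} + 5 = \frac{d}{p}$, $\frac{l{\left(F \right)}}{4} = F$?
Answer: $\frac{\sqrt{18841413}}{654} \approx 6.6371$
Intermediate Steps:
$P = 110$ ($P = 4 + 106 = 110$)
$l{\left(F \right)} = 4 F$
$a = -2616$
$N{\left(p,d \right)} = -5 + \frac{d}{p}$
$n{\left(Y \right)} = -11 + \frac{Y}{2}$ ($n{\left(Y \right)} = \left(-5 + \frac{Y}{2}\right) - 6 = -11 + \frac{Y}{2}$)
$\sqrt{n{\left(P \right)} + \frac{X{\left(l{\left(1 \right)},-134 \right)}}{a}} = \sqrt{\left(-11 + \frac{1}{2} \cdot 110\right) - \frac{134}{-2616}} = \sqrt{\left(-11 + 55\right) - - \frac{67}{1308}} = \sqrt{44 + \frac{67}{1308}} = \sqrt{\frac{57619}{1308}} = \frac{\sqrt{18841413}}{654}$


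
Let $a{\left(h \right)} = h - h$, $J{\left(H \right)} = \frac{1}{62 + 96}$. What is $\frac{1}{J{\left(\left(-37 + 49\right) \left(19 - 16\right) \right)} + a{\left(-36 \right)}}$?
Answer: $158$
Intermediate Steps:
$J{\left(H \right)} = \frac{1}{158}$
$a{\left(h \right)} = 0$
$\frac{1}{J{\left(\left(-37 + 49\right) \left(19 - 16\right) \right)} + a{\left(-36 \right)}} = \frac{1}{\frac{1}{158} + 0} = \frac{1}{\frac{1}{158}} = 158$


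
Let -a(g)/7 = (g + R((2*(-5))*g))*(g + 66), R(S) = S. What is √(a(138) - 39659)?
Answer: √1733917 ≈ 1316.8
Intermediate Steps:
a(g) = 63*g*(66 + g) (a(g) = -7*(g + (2*(-5))*g)*(g + 66) = -7*(g - 10*g)*(66 + g) = -7*(-9*g)*(66 + g) = -(-63)*g*(66 + g) = 63*g*(66 + g))
√(a(138) - 39659) = √(63*138*(66 + 138) - 39659) = √(63*138*204 - 39659) = √(1773576 - 39659) = √1733917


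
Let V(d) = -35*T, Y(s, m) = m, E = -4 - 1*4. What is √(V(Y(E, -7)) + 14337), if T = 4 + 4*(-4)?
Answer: √14757 ≈ 121.48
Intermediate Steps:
T = -12 (T = 4 - 16 = -12)
E = -8 (E = -4 - 4 = -8)
V(d) = 420 (V(d) = -35*(-12) = 420)
√(V(Y(E, -7)) + 14337) = √(420 + 14337) = √14757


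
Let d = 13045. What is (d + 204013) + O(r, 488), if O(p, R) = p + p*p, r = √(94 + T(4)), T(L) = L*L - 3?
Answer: 217165 + √107 ≈ 2.1718e+5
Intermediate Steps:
T(L) = -3 + L² (T(L) = L² - 3 = -3 + L²)
r = √107 (r = √(94 + (-3 + 4²)) = √(94 + (-3 + 16)) = √(94 + 13) = √107 ≈ 10.344)
O(p, R) = p + p²
(d + 204013) + O(r, 488) = (13045 + 204013) + √107*(1 + √107) = 217058 + √107*(1 + √107)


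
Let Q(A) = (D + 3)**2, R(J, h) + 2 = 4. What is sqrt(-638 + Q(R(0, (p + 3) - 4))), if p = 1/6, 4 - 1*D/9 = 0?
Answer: sqrt(883) ≈ 29.715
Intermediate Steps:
D = 36 (D = 36 - 9*0 = 36 + 0 = 36)
p = 1/6 ≈ 0.16667
R(J, h) = 2 (R(J, h) = -2 + 4 = 2)
Q(A) = 1521 (Q(A) = (36 + 3)**2 = 39**2 = 1521)
sqrt(-638 + Q(R(0, (p + 3) - 4))) = sqrt(-638 + 1521) = sqrt(883)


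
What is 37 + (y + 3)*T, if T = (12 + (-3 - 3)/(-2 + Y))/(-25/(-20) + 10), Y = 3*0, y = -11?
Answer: 79/3 ≈ 26.333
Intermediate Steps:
Y = 0
T = 4/3 (T = (12 + (-3 - 3)/(-2 + 0))/(-25/(-20) + 10) = (12 - 6/(-2))/(-25*(-1/20) + 10) = (12 - 6*(-½))/(5/4 + 10) = (12 + 3)/(45/4) = 15*(4/45) = 4/3 ≈ 1.3333)
37 + (y + 3)*T = 37 + (-11 + 3)*(4/3) = 37 - 8*4/3 = 37 - 32/3 = 79/3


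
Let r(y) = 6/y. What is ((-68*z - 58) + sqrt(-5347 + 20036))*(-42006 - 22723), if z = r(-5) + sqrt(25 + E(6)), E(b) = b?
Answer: -7638022/5 - 64729*sqrt(14689) + 4401572*sqrt(31) ≈ 1.5134e+7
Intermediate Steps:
z = -6/5 + sqrt(31) (z = 6/(-5) + sqrt(25 + 6) = 6*(-1/5) + sqrt(31) = -6/5 + sqrt(31) ≈ 4.3678)
((-68*z - 58) + sqrt(-5347 + 20036))*(-42006 - 22723) = ((-68*(-6/5 + sqrt(31)) - 58) + sqrt(-5347 + 20036))*(-42006 - 22723) = (((408/5 - 68*sqrt(31)) - 58) + sqrt(14689))*(-64729) = ((118/5 - 68*sqrt(31)) + sqrt(14689))*(-64729) = (118/5 + sqrt(14689) - 68*sqrt(31))*(-64729) = -7638022/5 - 64729*sqrt(14689) + 4401572*sqrt(31)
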